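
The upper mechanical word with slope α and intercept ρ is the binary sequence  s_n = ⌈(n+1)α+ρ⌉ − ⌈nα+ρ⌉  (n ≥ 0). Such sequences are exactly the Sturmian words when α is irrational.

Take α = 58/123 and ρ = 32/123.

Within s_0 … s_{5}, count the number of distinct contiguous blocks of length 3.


2

t_n = ⌈(n·58+32)/123⌉ for n = 0 … 6:
  n=0…6: ⌈32/123⌉=1 ⌈90/123⌉=1 ⌈148/123⌉=2 ⌈206/123⌉=2 ⌈264/123⌉=3 ⌈322/123⌉=3 ⌈380/123⌉=4
s_n = t_(n+1) − t_n for n = 0 … 5 gives
prefix = 010101
slide a length-3 window over [0..2] … [3..5] (4 windows); first occurrence of each distinct factor:
  [  0..  2] 010
  [  1..  3] 101
  (the other 2 windows repeat one of these)
distinct factors: {010, 101}
count = 2  (Sturmian bound for length 3 is 4)


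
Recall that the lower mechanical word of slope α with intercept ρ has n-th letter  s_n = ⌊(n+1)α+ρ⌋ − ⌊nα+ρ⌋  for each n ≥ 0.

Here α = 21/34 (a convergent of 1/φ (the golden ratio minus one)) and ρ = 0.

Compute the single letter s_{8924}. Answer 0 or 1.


(n+1)α + ρ = (8925·21) / 34 = 187425/34
nα + ρ     = (8924·21) / 34 = 187404/34
⌊187425/34⌋ = 5512,  ⌊187404/34⌋ = 5511
s_{8924} = 5512 − 5511 = 1

1


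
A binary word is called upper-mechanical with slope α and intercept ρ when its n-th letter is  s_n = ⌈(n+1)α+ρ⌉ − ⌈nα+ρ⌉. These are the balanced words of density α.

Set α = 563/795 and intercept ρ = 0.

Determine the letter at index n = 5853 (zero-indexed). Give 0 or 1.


(n+1)α + ρ = (5854·563) / 795 = 3295802/795
nα + ρ     = (5853·563) / 795 = 3295239/795
⌈3295802/795⌉ = 4146,  ⌈3295239/795⌉ = 4145
s_{5853} = 4146 − 4145 = 1

1


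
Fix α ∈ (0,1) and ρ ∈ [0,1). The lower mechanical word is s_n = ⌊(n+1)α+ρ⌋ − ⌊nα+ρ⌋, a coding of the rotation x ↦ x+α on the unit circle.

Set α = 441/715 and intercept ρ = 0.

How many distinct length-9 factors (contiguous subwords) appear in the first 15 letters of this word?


t_n = ⌊(n·441)/715⌋ for n = 0 … 15:
  n=0…9: ⌊0/715⌋=0 ⌊441/715⌋=0 ⌊882/715⌋=1 ⌊1323/715⌋=1 ⌊1764/715⌋=2 ⌊2205/715⌋=3 ⌊2646/715⌋=3 ⌊3087/715⌋=4 ⌊3528/715⌋=4 ⌊3969/715⌋=5
  n=10…15: ⌊4410/715⌋=6 ⌊4851/715⌋=6 ⌊5292/715⌋=7 ⌊5733/715⌋=8 ⌊6174/715⌋=8 ⌊6615/715⌋=9
s_n = t_(n+1) − t_n for n = 0 … 14 gives
prefix = 010110101101101
slide a length-9 window over [0..8] … [6..14] (7 windows); first occurrence of each distinct factor:
  [  0..  8] 010110101
  [  1..  9] 101101011
  [  2.. 10] 011010110
  [  3.. 11] 110101101
  [  4.. 12] 101011011
  [  5.. 13] 010110110
  [  6.. 14] 101101101
distinct factors: {010110101, 010110110, 011010110, 101011011, 101101011, 101101101, 110101101}
count = 7  (Sturmian bound for length 9 is 10)

7


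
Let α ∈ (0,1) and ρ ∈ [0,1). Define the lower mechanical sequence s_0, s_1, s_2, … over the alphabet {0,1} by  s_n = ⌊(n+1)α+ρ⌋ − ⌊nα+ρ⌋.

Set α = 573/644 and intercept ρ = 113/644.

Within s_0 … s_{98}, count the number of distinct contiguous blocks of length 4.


5

t_n = ⌊(n·573+113)/644⌋ for n = 0 … 99:
  n=0…9: ⌊113/644⌋=0 ⌊686/644⌋=1 ⌊1259/644⌋=1 ⌊1832/644⌋=2 ⌊2405/644⌋=3 ⌊2978/644⌋=4 ⌊3551/644⌋=5 ⌊4124/644⌋=6 ⌊4697/644⌋=7 ⌊5270/644⌋=8
  n=10…19: ⌊5843/644⌋=9 ⌊6416/644⌋=9 ⌊6989/644⌋=10 ⌊7562/644⌋=11 ⌊8135/644⌋=12 ⌊8708/644⌋=13 ⌊9281/644⌋=14 ⌊9854/644⌋=15 ⌊10427/644⌋=16 ⌊11000/644⌋=17
  n=20…29: ⌊11573/644⌋=17 ⌊12146/644⌋=18 ⌊12719/644⌋=19 ⌊13292/644⌋=20 ⌊13865/644⌋=21 ⌊14438/644⌋=22 ⌊15011/644⌋=23 ⌊15584/644⌋=24 ⌊16157/644⌋=25 ⌊16730/644⌋=25
  n=30…39: ⌊17303/644⌋=26 ⌊17876/644⌋=27 ⌊18449/644⌋=28 ⌊19022/644⌋=29 ⌊19595/644⌋=30 ⌊20168/644⌋=31 ⌊20741/644⌋=32 ⌊21314/644⌋=33 ⌊21887/644⌋=33 ⌊22460/644⌋=34
  n=40…49: ⌊23033/644⌋=35 ⌊23606/644⌋=36 ⌊24179/644⌋=37 ⌊24752/644⌋=38 ⌊25325/644⌋=39 ⌊25898/644⌋=40 ⌊26471/644⌋=41 ⌊27044/644⌋=41 ⌊27617/644⌋=42 ⌊28190/644⌋=43
  n=50…59: ⌊28763/644⌋=44 ⌊29336/644⌋=45 ⌊29909/644⌋=46 ⌊30482/644⌋=47 ⌊31055/644⌋=48 ⌊31628/644⌋=49 ⌊32201/644⌋=50 ⌊32774/644⌋=50 ⌊33347/644⌋=51 ⌊33920/644⌋=52
  n=60…69: ⌊34493/644⌋=53 ⌊35066/644⌋=54 ⌊35639/644⌋=55 ⌊36212/644⌋=56 ⌊36785/644⌋=57 ⌊37358/644⌋=58 ⌊37931/644⌋=58 ⌊38504/644⌋=59 ⌊39077/644⌋=60 ⌊39650/644⌋=61
  n=70…79: ⌊40223/644⌋=62 ⌊40796/644⌋=63 ⌊41369/644⌋=64 ⌊41942/644⌋=65 ⌊42515/644⌋=66 ⌊43088/644⌋=66 ⌊43661/644⌋=67 ⌊44234/644⌋=68 ⌊44807/644⌋=69 ⌊45380/644⌋=70
  n=80…89: ⌊45953/644⌋=71 ⌊46526/644⌋=72 ⌊47099/644⌋=73 ⌊47672/644⌋=74 ⌊48245/644⌋=74 ⌊48818/644⌋=75 ⌊49391/644⌋=76 ⌊49964/644⌋=77 ⌊50537/644⌋=78 ⌊51110/644⌋=79
  n=90…99: ⌊51683/644⌋=80 ⌊52256/644⌋=81 ⌊52829/644⌋=82 ⌊53402/644⌋=82 ⌊53975/644⌋=83 ⌊54548/644⌋=84 ⌊55121/644⌋=85 ⌊55694/644⌋=86 ⌊56267/644⌋=87 ⌊56840/644⌋=88
s_n = t_(n+1) − t_n for n = 0 … 98 gives
prefix = 101111111101111111101111111101111111101111111101111111110111111110111111110111111110111111110111111
slide a length-4 window over [0..3] … [95..98] (96 windows); first occurrence of each distinct factor:
  [  0..  3] 1011
  [  1..  4] 0111
  [  2..  5] 1111
  [  7.. 10] 1110
  [  8.. 11] 1101
  (the other 91 windows repeat one of these)
distinct factors: {0111, 1011, 1101, 1110, 1111}
count = 5  (Sturmian bound for length 4 is 5)


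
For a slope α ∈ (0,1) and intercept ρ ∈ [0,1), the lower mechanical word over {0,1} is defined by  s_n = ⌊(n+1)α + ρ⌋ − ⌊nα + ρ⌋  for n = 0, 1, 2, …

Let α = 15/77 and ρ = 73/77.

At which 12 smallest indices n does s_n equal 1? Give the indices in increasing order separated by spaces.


n=0: ⌊88/77⌋−⌊73/77⌋ = 1−0 = 1  ← one
n=1: ⌊103/77⌋−⌊88/77⌋ = 1−1 = 0
n=2: ⌊118/77⌋−⌊103/77⌋ = 1−1 = 0
n=3: ⌊133/77⌋−⌊118/77⌋ = 1−1 = 0
n=4: ⌊148/77⌋−⌊133/77⌋ = 1−1 = 0
n=5: ⌊163/77⌋−⌊148/77⌋ = 2−1 = 1  ← one
n=6: ⌊178/77⌋−⌊163/77⌋ = 2−2 = 0
n=7: ⌊193/77⌋−⌊178/77⌋ = 2−2 = 0
n=8: ⌊208/77⌋−⌊193/77⌋ = 2−2 = 0
n=9: ⌊223/77⌋−⌊208/77⌋ = 2−2 = 0
n=10: ⌊238/77⌋−⌊223/77⌋ = 3−2 = 1  ← one
n=11: ⌊253/77⌋−⌊238/77⌋ = 3−3 = 0
n=12: ⌊268/77⌋−⌊253/77⌋ = 3−3 = 0
n=13: ⌊283/77⌋−⌊268/77⌋ = 3−3 = 0
n=14: ⌊298/77⌋−⌊283/77⌋ = 3−3 = 0
n=15: ⌊313/77⌋−⌊298/77⌋ = 4−3 = 1  ← one
n=16: ⌊328/77⌋−⌊313/77⌋ = 4−4 = 0
n=17: ⌊343/77⌋−⌊328/77⌋ = 4−4 = 0
n=18: ⌊358/77⌋−⌊343/77⌋ = 4−4 = 0
n=19: ⌊373/77⌋−⌊358/77⌋ = 4−4 = 0
n=20: ⌊388/77⌋−⌊373/77⌋ = 5−4 = 1  ← one
n=21: ⌊403/77⌋−⌊388/77⌋ = 5−5 = 0
n=22: ⌊418/77⌋−⌊403/77⌋ = 5−5 = 0
n=23: ⌊433/77⌋−⌊418/77⌋ = 5−5 = 0
n=24: ⌊448/77⌋−⌊433/77⌋ = 5−5 = 0
n=25: ⌊463/77⌋−⌊448/77⌋ = 6−5 = 1  ← one
n=26: ⌊478/77⌋−⌊463/77⌋ = 6−6 = 0
n=27: ⌊493/77⌋−⌊478/77⌋ = 6−6 = 0
n=28: ⌊508/77⌋−⌊493/77⌋ = 6−6 = 0
n=29: ⌊523/77⌋−⌊508/77⌋ = 6−6 = 0
n=30: ⌊538/77⌋−⌊523/77⌋ = 6−6 = 0
n=31: ⌊553/77⌋−⌊538/77⌋ = 7−6 = 1  ← one
n=32: ⌊568/77⌋−⌊553/77⌋ = 7−7 = 0
n=33: ⌊583/77⌋−⌊568/77⌋ = 7−7 = 0
n=34: ⌊598/77⌋−⌊583/77⌋ = 7−7 = 0
n=35: ⌊613/77⌋−⌊598/77⌋ = 7−7 = 0
n=36: ⌊628/77⌋−⌊613/77⌋ = 8−7 = 1  ← one
n=37: ⌊643/77⌋−⌊628/77⌋ = 8−8 = 0
n=38: ⌊658/77⌋−⌊643/77⌋ = 8−8 = 0
n=39: ⌊673/77⌋−⌊658/77⌋ = 8−8 = 0
n=40: ⌊688/77⌋−⌊673/77⌋ = 8−8 = 0
n=41: ⌊703/77⌋−⌊688/77⌋ = 9−8 = 1  ← one
n=42: ⌊718/77⌋−⌊703/77⌋ = 9−9 = 0
n=43: ⌊733/77⌋−⌊718/77⌋ = 9−9 = 0
n=44: ⌊748/77⌋−⌊733/77⌋ = 9−9 = 0
n=45: ⌊763/77⌋−⌊748/77⌋ = 9−9 = 0
n=46: ⌊778/77⌋−⌊763/77⌋ = 10−9 = 1  ← one
n=47: ⌊793/77⌋−⌊778/77⌋ = 10−10 = 0
n=48: ⌊808/77⌋−⌊793/77⌋ = 10−10 = 0
n=49: ⌊823/77⌋−⌊808/77⌋ = 10−10 = 0
n=50: ⌊838/77⌋−⌊823/77⌋ = 10−10 = 0
n=51: ⌊853/77⌋−⌊838/77⌋ = 11−10 = 1  ← one
n=52: ⌊868/77⌋−⌊853/77⌋ = 11−11 = 0
n=53: ⌊883/77⌋−⌊868/77⌋ = 11−11 = 0
n=54: ⌊898/77⌋−⌊883/77⌋ = 11−11 = 0
n=55: ⌊913/77⌋−⌊898/77⌋ = 11−11 = 0
n=56: ⌊928/77⌋−⌊913/77⌋ = 12−11 = 1  ← one
positions of the first 12 ones: 0 5 10 15 20 25 31 36 41 46 51 56

0 5 10 15 20 25 31 36 41 46 51 56


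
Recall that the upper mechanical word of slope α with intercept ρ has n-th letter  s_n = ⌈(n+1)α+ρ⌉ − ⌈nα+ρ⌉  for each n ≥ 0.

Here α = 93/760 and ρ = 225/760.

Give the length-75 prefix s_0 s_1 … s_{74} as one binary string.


000001000000010000000010000000100000001000000010000000100000001000000001000

n=0: ⌈(1·93+225)/760⌉ − ⌈(0·93+225)/760⌉ = ⌈318/760⌉ − ⌈225/760⌉ = 1 − 1 = 0
n=1: ⌈(2·93+225)/760⌉ − ⌈(1·93+225)/760⌉ = ⌈411/760⌉ − ⌈318/760⌉ = 1 − 1 = 0
n=2: ⌈(3·93+225)/760⌉ − ⌈(2·93+225)/760⌉ = ⌈504/760⌉ − ⌈411/760⌉ = 1 − 1 = 0
n=3: ⌈(4·93+225)/760⌉ − ⌈(3·93+225)/760⌉ = ⌈597/760⌉ − ⌈504/760⌉ = 1 − 1 = 0
n=4: ⌈(5·93+225)/760⌉ − ⌈(4·93+225)/760⌉ = ⌈690/760⌉ − ⌈597/760⌉ = 1 − 1 = 0
n=5: ⌈(6·93+225)/760⌉ − ⌈(5·93+225)/760⌉ = ⌈783/760⌉ − ⌈690/760⌉ = 2 − 1 = 1
n=6: ⌈(7·93+225)/760⌉ − ⌈(6·93+225)/760⌉ = ⌈876/760⌉ − ⌈783/760⌉ = 2 − 2 = 0
n=7: ⌈(8·93+225)/760⌉ − ⌈(7·93+225)/760⌉ = ⌈969/760⌉ − ⌈876/760⌉ = 2 − 2 = 0
n=8: ⌈(9·93+225)/760⌉ − ⌈(8·93+225)/760⌉ = ⌈1062/760⌉ − ⌈969/760⌉ = 2 − 2 = 0
n=9: ⌈(10·93+225)/760⌉ − ⌈(9·93+225)/760⌉ = ⌈1155/760⌉ − ⌈1062/760⌉ = 2 − 2 = 0
n=10: ⌈(11·93+225)/760⌉ − ⌈(10·93+225)/760⌉ = ⌈1248/760⌉ − ⌈1155/760⌉ = 2 − 2 = 0
n=11: ⌈(12·93+225)/760⌉ − ⌈(11·93+225)/760⌉ = ⌈1341/760⌉ − ⌈1248/760⌉ = 2 − 2 = 0
n=12: ⌈(13·93+225)/760⌉ − ⌈(12·93+225)/760⌉ = ⌈1434/760⌉ − ⌈1341/760⌉ = 2 − 2 = 0
n=13: ⌈(14·93+225)/760⌉ − ⌈(13·93+225)/760⌉ = ⌈1527/760⌉ − ⌈1434/760⌉ = 3 − 2 = 1
n=14: ⌈(15·93+225)/760⌉ − ⌈(14·93+225)/760⌉ = ⌈1620/760⌉ − ⌈1527/760⌉ = 3 − 3 = 0
n=15: ⌈(16·93+225)/760⌉ − ⌈(15·93+225)/760⌉ = ⌈1713/760⌉ − ⌈1620/760⌉ = 3 − 3 = 0
n=16: ⌈(17·93+225)/760⌉ − ⌈(16·93+225)/760⌉ = ⌈1806/760⌉ − ⌈1713/760⌉ = 3 − 3 = 0
n=17: ⌈(18·93+225)/760⌉ − ⌈(17·93+225)/760⌉ = ⌈1899/760⌉ − ⌈1806/760⌉ = 3 − 3 = 0
n=18: ⌈(19·93+225)/760⌉ − ⌈(18·93+225)/760⌉ = ⌈1992/760⌉ − ⌈1899/760⌉ = 3 − 3 = 0
n=19: ⌈(20·93+225)/760⌉ − ⌈(19·93+225)/760⌉ = ⌈2085/760⌉ − ⌈1992/760⌉ = 3 − 3 = 0
n=20: ⌈(21·93+225)/760⌉ − ⌈(20·93+225)/760⌉ = ⌈2178/760⌉ − ⌈2085/760⌉ = 3 − 3 = 0
n=21: ⌈(22·93+225)/760⌉ − ⌈(21·93+225)/760⌉ = ⌈2271/760⌉ − ⌈2178/760⌉ = 3 − 3 = 0
n=22: ⌈(23·93+225)/760⌉ − ⌈(22·93+225)/760⌉ = ⌈2364/760⌉ − ⌈2271/760⌉ = 4 − 3 = 1
n=23: ⌈(24·93+225)/760⌉ − ⌈(23·93+225)/760⌉ = ⌈2457/760⌉ − ⌈2364/760⌉ = 4 − 4 = 0
n=24: ⌈(25·93+225)/760⌉ − ⌈(24·93+225)/760⌉ = ⌈2550/760⌉ − ⌈2457/760⌉ = 4 − 4 = 0
n=25: ⌈(26·93+225)/760⌉ − ⌈(25·93+225)/760⌉ = ⌈2643/760⌉ − ⌈2550/760⌉ = 4 − 4 = 0
n=26: ⌈(27·93+225)/760⌉ − ⌈(26·93+225)/760⌉ = ⌈2736/760⌉ − ⌈2643/760⌉ = 4 − 4 = 0
n=27: ⌈(28·93+225)/760⌉ − ⌈(27·93+225)/760⌉ = ⌈2829/760⌉ − ⌈2736/760⌉ = 4 − 4 = 0
n=28: ⌈(29·93+225)/760⌉ − ⌈(28·93+225)/760⌉ = ⌈2922/760⌉ − ⌈2829/760⌉ = 4 − 4 = 0
n=29: ⌈(30·93+225)/760⌉ − ⌈(29·93+225)/760⌉ = ⌈3015/760⌉ − ⌈2922/760⌉ = 4 − 4 = 0
n=30: ⌈(31·93+225)/760⌉ − ⌈(30·93+225)/760⌉ = ⌈3108/760⌉ − ⌈3015/760⌉ = 5 − 4 = 1
n=31: ⌈(32·93+225)/760⌉ − ⌈(31·93+225)/760⌉ = ⌈3201/760⌉ − ⌈3108/760⌉ = 5 − 5 = 0
n=32: ⌈(33·93+225)/760⌉ − ⌈(32·93+225)/760⌉ = ⌈3294/760⌉ − ⌈3201/760⌉ = 5 − 5 = 0
n=33: ⌈(34·93+225)/760⌉ − ⌈(33·93+225)/760⌉ = ⌈3387/760⌉ − ⌈3294/760⌉ = 5 − 5 = 0
n=34: ⌈(35·93+225)/760⌉ − ⌈(34·93+225)/760⌉ = ⌈3480/760⌉ − ⌈3387/760⌉ = 5 − 5 = 0
n=35: ⌈(36·93+225)/760⌉ − ⌈(35·93+225)/760⌉ = ⌈3573/760⌉ − ⌈3480/760⌉ = 5 − 5 = 0
n=36: ⌈(37·93+225)/760⌉ − ⌈(36·93+225)/760⌉ = ⌈3666/760⌉ − ⌈3573/760⌉ = 5 − 5 = 0
n=37: ⌈(38·93+225)/760⌉ − ⌈(37·93+225)/760⌉ = ⌈3759/760⌉ − ⌈3666/760⌉ = 5 − 5 = 0
n=38: ⌈(39·93+225)/760⌉ − ⌈(38·93+225)/760⌉ = ⌈3852/760⌉ − ⌈3759/760⌉ = 6 − 5 = 1
n=39: ⌈(40·93+225)/760⌉ − ⌈(39·93+225)/760⌉ = ⌈3945/760⌉ − ⌈3852/760⌉ = 6 − 6 = 0
n=40: ⌈(41·93+225)/760⌉ − ⌈(40·93+225)/760⌉ = ⌈4038/760⌉ − ⌈3945/760⌉ = 6 − 6 = 0
n=41: ⌈(42·93+225)/760⌉ − ⌈(41·93+225)/760⌉ = ⌈4131/760⌉ − ⌈4038/760⌉ = 6 − 6 = 0
n=42: ⌈(43·93+225)/760⌉ − ⌈(42·93+225)/760⌉ = ⌈4224/760⌉ − ⌈4131/760⌉ = 6 − 6 = 0
n=43: ⌈(44·93+225)/760⌉ − ⌈(43·93+225)/760⌉ = ⌈4317/760⌉ − ⌈4224/760⌉ = 6 − 6 = 0
n=44: ⌈(45·93+225)/760⌉ − ⌈(44·93+225)/760⌉ = ⌈4410/760⌉ − ⌈4317/760⌉ = 6 − 6 = 0
n=45: ⌈(46·93+225)/760⌉ − ⌈(45·93+225)/760⌉ = ⌈4503/760⌉ − ⌈4410/760⌉ = 6 − 6 = 0
n=46: ⌈(47·93+225)/760⌉ − ⌈(46·93+225)/760⌉ = ⌈4596/760⌉ − ⌈4503/760⌉ = 7 − 6 = 1
n=47: ⌈(48·93+225)/760⌉ − ⌈(47·93+225)/760⌉ = ⌈4689/760⌉ − ⌈4596/760⌉ = 7 − 7 = 0
n=48: ⌈(49·93+225)/760⌉ − ⌈(48·93+225)/760⌉ = ⌈4782/760⌉ − ⌈4689/760⌉ = 7 − 7 = 0
n=49: ⌈(50·93+225)/760⌉ − ⌈(49·93+225)/760⌉ = ⌈4875/760⌉ − ⌈4782/760⌉ = 7 − 7 = 0
n=50: ⌈(51·93+225)/760⌉ − ⌈(50·93+225)/760⌉ = ⌈4968/760⌉ − ⌈4875/760⌉ = 7 − 7 = 0
n=51: ⌈(52·93+225)/760⌉ − ⌈(51·93+225)/760⌉ = ⌈5061/760⌉ − ⌈4968/760⌉ = 7 − 7 = 0
n=52: ⌈(53·93+225)/760⌉ − ⌈(52·93+225)/760⌉ = ⌈5154/760⌉ − ⌈5061/760⌉ = 7 − 7 = 0
n=53: ⌈(54·93+225)/760⌉ − ⌈(53·93+225)/760⌉ = ⌈5247/760⌉ − ⌈5154/760⌉ = 7 − 7 = 0
n=54: ⌈(55·93+225)/760⌉ − ⌈(54·93+225)/760⌉ = ⌈5340/760⌉ − ⌈5247/760⌉ = 8 − 7 = 1
n=55: ⌈(56·93+225)/760⌉ − ⌈(55·93+225)/760⌉ = ⌈5433/760⌉ − ⌈5340/760⌉ = 8 − 8 = 0
n=56: ⌈(57·93+225)/760⌉ − ⌈(56·93+225)/760⌉ = ⌈5526/760⌉ − ⌈5433/760⌉ = 8 − 8 = 0
n=57: ⌈(58·93+225)/760⌉ − ⌈(57·93+225)/760⌉ = ⌈5619/760⌉ − ⌈5526/760⌉ = 8 − 8 = 0
n=58: ⌈(59·93+225)/760⌉ − ⌈(58·93+225)/760⌉ = ⌈5712/760⌉ − ⌈5619/760⌉ = 8 − 8 = 0
n=59: ⌈(60·93+225)/760⌉ − ⌈(59·93+225)/760⌉ = ⌈5805/760⌉ − ⌈5712/760⌉ = 8 − 8 = 0
n=60: ⌈(61·93+225)/760⌉ − ⌈(60·93+225)/760⌉ = ⌈5898/760⌉ − ⌈5805/760⌉ = 8 − 8 = 0
n=61: ⌈(62·93+225)/760⌉ − ⌈(61·93+225)/760⌉ = ⌈5991/760⌉ − ⌈5898/760⌉ = 8 − 8 = 0
n=62: ⌈(63·93+225)/760⌉ − ⌈(62·93+225)/760⌉ = ⌈6084/760⌉ − ⌈5991/760⌉ = 9 − 8 = 1
n=63: ⌈(64·93+225)/760⌉ − ⌈(63·93+225)/760⌉ = ⌈6177/760⌉ − ⌈6084/760⌉ = 9 − 9 = 0
n=64: ⌈(65·93+225)/760⌉ − ⌈(64·93+225)/760⌉ = ⌈6270/760⌉ − ⌈6177/760⌉ = 9 − 9 = 0
n=65: ⌈(66·93+225)/760⌉ − ⌈(65·93+225)/760⌉ = ⌈6363/760⌉ − ⌈6270/760⌉ = 9 − 9 = 0
n=66: ⌈(67·93+225)/760⌉ − ⌈(66·93+225)/760⌉ = ⌈6456/760⌉ − ⌈6363/760⌉ = 9 − 9 = 0
n=67: ⌈(68·93+225)/760⌉ − ⌈(67·93+225)/760⌉ = ⌈6549/760⌉ − ⌈6456/760⌉ = 9 − 9 = 0
n=68: ⌈(69·93+225)/760⌉ − ⌈(68·93+225)/760⌉ = ⌈6642/760⌉ − ⌈6549/760⌉ = 9 − 9 = 0
n=69: ⌈(70·93+225)/760⌉ − ⌈(69·93+225)/760⌉ = ⌈6735/760⌉ − ⌈6642/760⌉ = 9 − 9 = 0
n=70: ⌈(71·93+225)/760⌉ − ⌈(70·93+225)/760⌉ = ⌈6828/760⌉ − ⌈6735/760⌉ = 9 − 9 = 0
n=71: ⌈(72·93+225)/760⌉ − ⌈(71·93+225)/760⌉ = ⌈6921/760⌉ − ⌈6828/760⌉ = 10 − 9 = 1
n=72: ⌈(73·93+225)/760⌉ − ⌈(72·93+225)/760⌉ = ⌈7014/760⌉ − ⌈6921/760⌉ = 10 − 10 = 0
n=73: ⌈(74·93+225)/760⌉ − ⌈(73·93+225)/760⌉ = ⌈7107/760⌉ − ⌈7014/760⌉ = 10 − 10 = 0
n=74: ⌈(75·93+225)/760⌉ − ⌈(74·93+225)/760⌉ = ⌈7200/760⌉ − ⌈7107/760⌉ = 10 − 10 = 0


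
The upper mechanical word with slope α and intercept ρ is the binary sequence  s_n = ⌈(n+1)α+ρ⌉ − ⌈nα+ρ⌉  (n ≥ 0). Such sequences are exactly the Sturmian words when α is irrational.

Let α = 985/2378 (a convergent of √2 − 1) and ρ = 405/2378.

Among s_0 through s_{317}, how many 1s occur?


131

#1s = Σ_{n=0}^{317} s_n = Σ_{n=0}^{317} (⌈(n+1)α+ρ⌉ − ⌈nα+ρ⌉)
the sum telescopes: every ⌈nα+ρ⌉ with 0 < n < 318 appears once with + and once with −, leaving ⌈318α+ρ⌉ − ⌈0·α+ρ⌉
318α + ρ = (318·985 + 405) / 2378 = 313635/2378
ρ = 405/2378
⌈313635/2378⌉ = 132,  ⌈405/2378⌉ = 1
#1s = 132 − 1 = 131


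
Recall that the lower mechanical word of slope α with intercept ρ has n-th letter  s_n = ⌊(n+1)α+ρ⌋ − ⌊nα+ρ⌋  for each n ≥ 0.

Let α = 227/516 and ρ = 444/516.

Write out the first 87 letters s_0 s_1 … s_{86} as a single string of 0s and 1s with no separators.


n=0: ⌊(1·227+444)/516⌋ − ⌊(0·227+444)/516⌋ = ⌊671/516⌋ − ⌊444/516⌋ = 1 − 0 = 1
n=1: ⌊(2·227+444)/516⌋ − ⌊(1·227+444)/516⌋ = ⌊898/516⌋ − ⌊671/516⌋ = 1 − 1 = 0
n=2: ⌊(3·227+444)/516⌋ − ⌊(2·227+444)/516⌋ = ⌊1125/516⌋ − ⌊898/516⌋ = 2 − 1 = 1
n=3: ⌊(4·227+444)/516⌋ − ⌊(3·227+444)/516⌋ = ⌊1352/516⌋ − ⌊1125/516⌋ = 2 − 2 = 0
n=4: ⌊(5·227+444)/516⌋ − ⌊(4·227+444)/516⌋ = ⌊1579/516⌋ − ⌊1352/516⌋ = 3 − 2 = 1
n=5: ⌊(6·227+444)/516⌋ − ⌊(5·227+444)/516⌋ = ⌊1806/516⌋ − ⌊1579/516⌋ = 3 − 3 = 0
n=6: ⌊(7·227+444)/516⌋ − ⌊(6·227+444)/516⌋ = ⌊2033/516⌋ − ⌊1806/516⌋ = 3 − 3 = 0
n=7: ⌊(8·227+444)/516⌋ − ⌊(7·227+444)/516⌋ = ⌊2260/516⌋ − ⌊2033/516⌋ = 4 − 3 = 1
n=8: ⌊(9·227+444)/516⌋ − ⌊(8·227+444)/516⌋ = ⌊2487/516⌋ − ⌊2260/516⌋ = 4 − 4 = 0
n=9: ⌊(10·227+444)/516⌋ − ⌊(9·227+444)/516⌋ = ⌊2714/516⌋ − ⌊2487/516⌋ = 5 − 4 = 1
n=10: ⌊(11·227+444)/516⌋ − ⌊(10·227+444)/516⌋ = ⌊2941/516⌋ − ⌊2714/516⌋ = 5 − 5 = 0
n=11: ⌊(12·227+444)/516⌋ − ⌊(11·227+444)/516⌋ = ⌊3168/516⌋ − ⌊2941/516⌋ = 6 − 5 = 1
n=12: ⌊(13·227+444)/516⌋ − ⌊(12·227+444)/516⌋ = ⌊3395/516⌋ − ⌊3168/516⌋ = 6 − 6 = 0
n=13: ⌊(14·227+444)/516⌋ − ⌊(13·227+444)/516⌋ = ⌊3622/516⌋ − ⌊3395/516⌋ = 7 − 6 = 1
n=14: ⌊(15·227+444)/516⌋ − ⌊(14·227+444)/516⌋ = ⌊3849/516⌋ − ⌊3622/516⌋ = 7 − 7 = 0
n=15: ⌊(16·227+444)/516⌋ − ⌊(15·227+444)/516⌋ = ⌊4076/516⌋ − ⌊3849/516⌋ = 7 − 7 = 0
n=16: ⌊(17·227+444)/516⌋ − ⌊(16·227+444)/516⌋ = ⌊4303/516⌋ − ⌊4076/516⌋ = 8 − 7 = 1
n=17: ⌊(18·227+444)/516⌋ − ⌊(17·227+444)/516⌋ = ⌊4530/516⌋ − ⌊4303/516⌋ = 8 − 8 = 0
n=18: ⌊(19·227+444)/516⌋ − ⌊(18·227+444)/516⌋ = ⌊4757/516⌋ − ⌊4530/516⌋ = 9 − 8 = 1
n=19: ⌊(20·227+444)/516⌋ − ⌊(19·227+444)/516⌋ = ⌊4984/516⌋ − ⌊4757/516⌋ = 9 − 9 = 0
n=20: ⌊(21·227+444)/516⌋ − ⌊(20·227+444)/516⌋ = ⌊5211/516⌋ − ⌊4984/516⌋ = 10 − 9 = 1
n=21: ⌊(22·227+444)/516⌋ − ⌊(21·227+444)/516⌋ = ⌊5438/516⌋ − ⌊5211/516⌋ = 10 − 10 = 0
n=22: ⌊(23·227+444)/516⌋ − ⌊(22·227+444)/516⌋ = ⌊5665/516⌋ − ⌊5438/516⌋ = 10 − 10 = 0
n=23: ⌊(24·227+444)/516⌋ − ⌊(23·227+444)/516⌋ = ⌊5892/516⌋ − ⌊5665/516⌋ = 11 − 10 = 1
n=24: ⌊(25·227+444)/516⌋ − ⌊(24·227+444)/516⌋ = ⌊6119/516⌋ − ⌊5892/516⌋ = 11 − 11 = 0
n=25: ⌊(26·227+444)/516⌋ − ⌊(25·227+444)/516⌋ = ⌊6346/516⌋ − ⌊6119/516⌋ = 12 − 11 = 1
n=26: ⌊(27·227+444)/516⌋ − ⌊(26·227+444)/516⌋ = ⌊6573/516⌋ − ⌊6346/516⌋ = 12 − 12 = 0
n=27: ⌊(28·227+444)/516⌋ − ⌊(27·227+444)/516⌋ = ⌊6800/516⌋ − ⌊6573/516⌋ = 13 − 12 = 1
n=28: ⌊(29·227+444)/516⌋ − ⌊(28·227+444)/516⌋ = ⌊7027/516⌋ − ⌊6800/516⌋ = 13 − 13 = 0
n=29: ⌊(30·227+444)/516⌋ − ⌊(29·227+444)/516⌋ = ⌊7254/516⌋ − ⌊7027/516⌋ = 14 − 13 = 1
n=30: ⌊(31·227+444)/516⌋ − ⌊(30·227+444)/516⌋ = ⌊7481/516⌋ − ⌊7254/516⌋ = 14 − 14 = 0
n=31: ⌊(32·227+444)/516⌋ − ⌊(31·227+444)/516⌋ = ⌊7708/516⌋ − ⌊7481/516⌋ = 14 − 14 = 0
n=32: ⌊(33·227+444)/516⌋ − ⌊(32·227+444)/516⌋ = ⌊7935/516⌋ − ⌊7708/516⌋ = 15 − 14 = 1
n=33: ⌊(34·227+444)/516⌋ − ⌊(33·227+444)/516⌋ = ⌊8162/516⌋ − ⌊7935/516⌋ = 15 − 15 = 0
n=34: ⌊(35·227+444)/516⌋ − ⌊(34·227+444)/516⌋ = ⌊8389/516⌋ − ⌊8162/516⌋ = 16 − 15 = 1
n=35: ⌊(36·227+444)/516⌋ − ⌊(35·227+444)/516⌋ = ⌊8616/516⌋ − ⌊8389/516⌋ = 16 − 16 = 0
n=36: ⌊(37·227+444)/516⌋ − ⌊(36·227+444)/516⌋ = ⌊8843/516⌋ − ⌊8616/516⌋ = 17 − 16 = 1
n=37: ⌊(38·227+444)/516⌋ − ⌊(37·227+444)/516⌋ = ⌊9070/516⌋ − ⌊8843/516⌋ = 17 − 17 = 0
n=38: ⌊(39·227+444)/516⌋ − ⌊(38·227+444)/516⌋ = ⌊9297/516⌋ − ⌊9070/516⌋ = 18 − 17 = 1
n=39: ⌊(40·227+444)/516⌋ − ⌊(39·227+444)/516⌋ = ⌊9524/516⌋ − ⌊9297/516⌋ = 18 − 18 = 0
n=40: ⌊(41·227+444)/516⌋ − ⌊(40·227+444)/516⌋ = ⌊9751/516⌋ − ⌊9524/516⌋ = 18 − 18 = 0
n=41: ⌊(42·227+444)/516⌋ − ⌊(41·227+444)/516⌋ = ⌊9978/516⌋ − ⌊9751/516⌋ = 19 − 18 = 1
n=42: ⌊(43·227+444)/516⌋ − ⌊(42·227+444)/516⌋ = ⌊10205/516⌋ − ⌊9978/516⌋ = 19 − 19 = 0
n=43: ⌊(44·227+444)/516⌋ − ⌊(43·227+444)/516⌋ = ⌊10432/516⌋ − ⌊10205/516⌋ = 20 − 19 = 1
n=44: ⌊(45·227+444)/516⌋ − ⌊(44·227+444)/516⌋ = ⌊10659/516⌋ − ⌊10432/516⌋ = 20 − 20 = 0
n=45: ⌊(46·227+444)/516⌋ − ⌊(45·227+444)/516⌋ = ⌊10886/516⌋ − ⌊10659/516⌋ = 21 − 20 = 1
n=46: ⌊(47·227+444)/516⌋ − ⌊(46·227+444)/516⌋ = ⌊11113/516⌋ − ⌊10886/516⌋ = 21 − 21 = 0
n=47: ⌊(48·227+444)/516⌋ − ⌊(47·227+444)/516⌋ = ⌊11340/516⌋ − ⌊11113/516⌋ = 21 − 21 = 0
n=48: ⌊(49·227+444)/516⌋ − ⌊(48·227+444)/516⌋ = ⌊11567/516⌋ − ⌊11340/516⌋ = 22 − 21 = 1
n=49: ⌊(50·227+444)/516⌋ − ⌊(49·227+444)/516⌋ = ⌊11794/516⌋ − ⌊11567/516⌋ = 22 − 22 = 0
n=50: ⌊(51·227+444)/516⌋ − ⌊(50·227+444)/516⌋ = ⌊12021/516⌋ − ⌊11794/516⌋ = 23 − 22 = 1
n=51: ⌊(52·227+444)/516⌋ − ⌊(51·227+444)/516⌋ = ⌊12248/516⌋ − ⌊12021/516⌋ = 23 − 23 = 0
n=52: ⌊(53·227+444)/516⌋ − ⌊(52·227+444)/516⌋ = ⌊12475/516⌋ − ⌊12248/516⌋ = 24 − 23 = 1
n=53: ⌊(54·227+444)/516⌋ − ⌊(53·227+444)/516⌋ = ⌊12702/516⌋ − ⌊12475/516⌋ = 24 − 24 = 0
n=54: ⌊(55·227+444)/516⌋ − ⌊(54·227+444)/516⌋ = ⌊12929/516⌋ − ⌊12702/516⌋ = 25 − 24 = 1
n=55: ⌊(56·227+444)/516⌋ − ⌊(55·227+444)/516⌋ = ⌊13156/516⌋ − ⌊12929/516⌋ = 25 − 25 = 0
n=56: ⌊(57·227+444)/516⌋ − ⌊(56·227+444)/516⌋ = ⌊13383/516⌋ − ⌊13156/516⌋ = 25 − 25 = 0
n=57: ⌊(58·227+444)/516⌋ − ⌊(57·227+444)/516⌋ = ⌊13610/516⌋ − ⌊13383/516⌋ = 26 − 25 = 1
n=58: ⌊(59·227+444)/516⌋ − ⌊(58·227+444)/516⌋ = ⌊13837/516⌋ − ⌊13610/516⌋ = 26 − 26 = 0
n=59: ⌊(60·227+444)/516⌋ − ⌊(59·227+444)/516⌋ = ⌊14064/516⌋ − ⌊13837/516⌋ = 27 − 26 = 1
n=60: ⌊(61·227+444)/516⌋ − ⌊(60·227+444)/516⌋ = ⌊14291/516⌋ − ⌊14064/516⌋ = 27 − 27 = 0
n=61: ⌊(62·227+444)/516⌋ − ⌊(61·227+444)/516⌋ = ⌊14518/516⌋ − ⌊14291/516⌋ = 28 − 27 = 1
n=62: ⌊(63·227+444)/516⌋ − ⌊(62·227+444)/516⌋ = ⌊14745/516⌋ − ⌊14518/516⌋ = 28 − 28 = 0
n=63: ⌊(64·227+444)/516⌋ − ⌊(63·227+444)/516⌋ = ⌊14972/516⌋ − ⌊14745/516⌋ = 29 − 28 = 1
n=64: ⌊(65·227+444)/516⌋ − ⌊(64·227+444)/516⌋ = ⌊15199/516⌋ − ⌊14972/516⌋ = 29 − 29 = 0
n=65: ⌊(66·227+444)/516⌋ − ⌊(65·227+444)/516⌋ = ⌊15426/516⌋ − ⌊15199/516⌋ = 29 − 29 = 0
n=66: ⌊(67·227+444)/516⌋ − ⌊(66·227+444)/516⌋ = ⌊15653/516⌋ − ⌊15426/516⌋ = 30 − 29 = 1
n=67: ⌊(68·227+444)/516⌋ − ⌊(67·227+444)/516⌋ = ⌊15880/516⌋ − ⌊15653/516⌋ = 30 − 30 = 0
n=68: ⌊(69·227+444)/516⌋ − ⌊(68·227+444)/516⌋ = ⌊16107/516⌋ − ⌊15880/516⌋ = 31 − 30 = 1
n=69: ⌊(70·227+444)/516⌋ − ⌊(69·227+444)/516⌋ = ⌊16334/516⌋ − ⌊16107/516⌋ = 31 − 31 = 0
n=70: ⌊(71·227+444)/516⌋ − ⌊(70·227+444)/516⌋ = ⌊16561/516⌋ − ⌊16334/516⌋ = 32 − 31 = 1
n=71: ⌊(72·227+444)/516⌋ − ⌊(71·227+444)/516⌋ = ⌊16788/516⌋ − ⌊16561/516⌋ = 32 − 32 = 0
n=72: ⌊(73·227+444)/516⌋ − ⌊(72·227+444)/516⌋ = ⌊17015/516⌋ − ⌊16788/516⌋ = 32 − 32 = 0
n=73: ⌊(74·227+444)/516⌋ − ⌊(73·227+444)/516⌋ = ⌊17242/516⌋ − ⌊17015/516⌋ = 33 − 32 = 1
n=74: ⌊(75·227+444)/516⌋ − ⌊(74·227+444)/516⌋ = ⌊17469/516⌋ − ⌊17242/516⌋ = 33 − 33 = 0
n=75: ⌊(76·227+444)/516⌋ − ⌊(75·227+444)/516⌋ = ⌊17696/516⌋ − ⌊17469/516⌋ = 34 − 33 = 1
n=76: ⌊(77·227+444)/516⌋ − ⌊(76·227+444)/516⌋ = ⌊17923/516⌋ − ⌊17696/516⌋ = 34 − 34 = 0
n=77: ⌊(78·227+444)/516⌋ − ⌊(77·227+444)/516⌋ = ⌊18150/516⌋ − ⌊17923/516⌋ = 35 − 34 = 1
n=78: ⌊(79·227+444)/516⌋ − ⌊(78·227+444)/516⌋ = ⌊18377/516⌋ − ⌊18150/516⌋ = 35 − 35 = 0
n=79: ⌊(80·227+444)/516⌋ − ⌊(79·227+444)/516⌋ = ⌊18604/516⌋ − ⌊18377/516⌋ = 36 − 35 = 1
n=80: ⌊(81·227+444)/516⌋ − ⌊(80·227+444)/516⌋ = ⌊18831/516⌋ − ⌊18604/516⌋ = 36 − 36 = 0
n=81: ⌊(82·227+444)/516⌋ − ⌊(81·227+444)/516⌋ = ⌊19058/516⌋ − ⌊18831/516⌋ = 36 − 36 = 0
n=82: ⌊(83·227+444)/516⌋ − ⌊(82·227+444)/516⌋ = ⌊19285/516⌋ − ⌊19058/516⌋ = 37 − 36 = 1
n=83: ⌊(84·227+444)/516⌋ − ⌊(83·227+444)/516⌋ = ⌊19512/516⌋ − ⌊19285/516⌋ = 37 − 37 = 0
n=84: ⌊(85·227+444)/516⌋ − ⌊(84·227+444)/516⌋ = ⌊19739/516⌋ − ⌊19512/516⌋ = 38 − 37 = 1
n=85: ⌊(86·227+444)/516⌋ − ⌊(85·227+444)/516⌋ = ⌊19966/516⌋ − ⌊19739/516⌋ = 38 − 38 = 0
n=86: ⌊(87·227+444)/516⌋ − ⌊(86·227+444)/516⌋ = ⌊20193/516⌋ − ⌊19966/516⌋ = 39 − 38 = 1

101010010101010010101001010101001010101001010100101010100101010100101010010101010010101


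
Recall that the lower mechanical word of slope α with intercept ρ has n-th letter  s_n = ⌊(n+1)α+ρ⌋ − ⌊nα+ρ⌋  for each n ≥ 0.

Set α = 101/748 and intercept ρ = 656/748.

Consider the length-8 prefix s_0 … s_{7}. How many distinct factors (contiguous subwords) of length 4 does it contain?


2

t_n = ⌊(n·101+656)/748⌋ for n = 0 … 8:
  n=0…8: ⌊656/748⌋=0 ⌊757/748⌋=1 ⌊858/748⌋=1 ⌊959/748⌋=1 ⌊1060/748⌋=1 ⌊1161/748⌋=1 ⌊1262/748⌋=1 ⌊1363/748⌋=1 ⌊1464/748⌋=1
s_n = t_(n+1) − t_n for n = 0 … 7 gives
prefix = 10000000
slide a length-4 window over [0..3] … [4..7] (5 windows); first occurrence of each distinct factor:
  [  0..  3] 1000
  [  1..  4] 0000
  (the other 3 windows repeat one of these)
distinct factors: {0000, 1000}
count = 2  (Sturmian bound for length 4 is 5)


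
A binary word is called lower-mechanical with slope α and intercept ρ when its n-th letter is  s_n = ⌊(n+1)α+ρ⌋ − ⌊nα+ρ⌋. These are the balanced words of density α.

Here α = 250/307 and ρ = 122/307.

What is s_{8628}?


1

(n+1)α + ρ = (8629·250 + 122) / 307 = 2157372/307
nα + ρ     = (8628·250 + 122) / 307 = 2157122/307
⌊2157372/307⌋ = 7027,  ⌊2157122/307⌋ = 7026
s_{8628} = 7027 − 7026 = 1


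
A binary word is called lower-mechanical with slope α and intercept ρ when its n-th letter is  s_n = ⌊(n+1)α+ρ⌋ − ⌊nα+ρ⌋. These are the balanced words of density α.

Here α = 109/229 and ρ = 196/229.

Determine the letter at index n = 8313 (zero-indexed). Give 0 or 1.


(n+1)α + ρ = (8314·109 + 196) / 229 = 906422/229
nα + ρ     = (8313·109 + 196) / 229 = 906313/229
⌊906422/229⌋ = 3958,  ⌊906313/229⌋ = 3957
s_{8313} = 3958 − 3957 = 1

1


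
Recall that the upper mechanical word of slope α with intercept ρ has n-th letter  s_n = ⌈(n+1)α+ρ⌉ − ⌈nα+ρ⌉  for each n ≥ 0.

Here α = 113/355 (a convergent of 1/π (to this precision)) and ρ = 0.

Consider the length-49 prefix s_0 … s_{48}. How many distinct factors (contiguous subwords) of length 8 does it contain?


t_n = ⌈(n·113)/355⌉ for n = 0 … 49:
  n=0…9: ⌈0/355⌉=0 ⌈113/355⌉=1 ⌈226/355⌉=1 ⌈339/355⌉=1 ⌈452/355⌉=2 ⌈565/355⌉=2 ⌈678/355⌉=2 ⌈791/355⌉=3 ⌈904/355⌉=3 ⌈1017/355⌉=3
  n=10…19: ⌈1130/355⌉=4 ⌈1243/355⌉=4 ⌈1356/355⌉=4 ⌈1469/355⌉=5 ⌈1582/355⌉=5 ⌈1695/355⌉=5 ⌈1808/355⌉=6 ⌈1921/355⌉=6 ⌈2034/355⌉=6 ⌈2147/355⌉=7
  n=20…29: ⌈2260/355⌉=7 ⌈2373/355⌉=7 ⌈2486/355⌉=8 ⌈2599/355⌉=8 ⌈2712/355⌉=8 ⌈2825/355⌉=8 ⌈2938/355⌉=9 ⌈3051/355⌉=9 ⌈3164/355⌉=9 ⌈3277/355⌉=10
  n=30…39: ⌈3390/355⌉=10 ⌈3503/355⌉=10 ⌈3616/355⌉=11 ⌈3729/355⌉=11 ⌈3842/355⌉=11 ⌈3955/355⌉=12 ⌈4068/355⌉=12 ⌈4181/355⌉=12 ⌈4294/355⌉=13 ⌈4407/355⌉=13
  n=40…49: ⌈4520/355⌉=13 ⌈4633/355⌉=14 ⌈4746/355⌉=14 ⌈4859/355⌉=14 ⌈4972/355⌉=15 ⌈5085/355⌉=15 ⌈5198/355⌉=15 ⌈5311/355⌉=15 ⌈5424/355⌉=16 ⌈5537/355⌉=16
s_n = t_(n+1) − t_n for n = 0 … 48 gives
prefix = 1001001001001001001001000100100100100100100100010
slide a length-8 window over [0..7] … [41..48] (42 windows); first occurrence of each distinct factor:
  [  0..  7] 10010010
  [  1..  8] 00100100
  [  2..  9] 01001001
  [ 17.. 24] 01001000
  [ 18.. 25] 10010001
  [ 19.. 26] 00100010
  [ 20.. 27] 01000100
  [ 21.. 28] 10001001
  [ 22.. 29] 00010010
  (the other 33 windows repeat one of these)
distinct factors: {00010010, 00100010, 00100100, 01000100, 01001000, 01001001, 10001001, 10010001, 10010010}
count = 9  (Sturmian bound for length 8 is 9)

9


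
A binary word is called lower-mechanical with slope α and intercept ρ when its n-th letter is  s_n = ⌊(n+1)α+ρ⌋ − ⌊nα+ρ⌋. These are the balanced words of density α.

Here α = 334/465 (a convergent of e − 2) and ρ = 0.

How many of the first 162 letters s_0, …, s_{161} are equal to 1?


116

#1s = Σ_{n=0}^{161} s_n = Σ_{n=0}^{161} (⌊(n+1)α+ρ⌋ − ⌊nα+ρ⌋)
the sum telescopes: every ⌊nα+ρ⌋ with 0 < n < 162 appears once with + and once with −, leaving ⌊162α+ρ⌋ − ⌊0·α+ρ⌋
162α + ρ = (162·334) / 465 = 54108/465
ρ = 0/465
⌊54108/465⌋ = 116,  ⌊0/465⌋ = 0
#1s = 116 − 0 = 116


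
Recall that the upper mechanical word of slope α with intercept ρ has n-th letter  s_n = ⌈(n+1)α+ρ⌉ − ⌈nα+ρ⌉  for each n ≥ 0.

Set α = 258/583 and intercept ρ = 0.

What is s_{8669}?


(n+1)α + ρ = (8670·258) / 583 = 2236860/583
nα + ρ     = (8669·258) / 583 = 2236602/583
⌈2236860/583⌉ = 3837,  ⌈2236602/583⌉ = 3837
s_{8669} = 3837 − 3837 = 0

0


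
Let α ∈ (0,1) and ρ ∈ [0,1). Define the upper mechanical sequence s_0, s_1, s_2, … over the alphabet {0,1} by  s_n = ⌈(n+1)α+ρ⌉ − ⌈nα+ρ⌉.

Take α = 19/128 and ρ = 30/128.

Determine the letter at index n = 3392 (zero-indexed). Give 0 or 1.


0

(n+1)α + ρ = (3393·19 + 30) / 128 = 64497/128
nα + ρ     = (3392·19 + 30) / 128 = 64478/128
⌈64497/128⌉ = 504,  ⌈64478/128⌉ = 504
s_{3392} = 504 − 504 = 0


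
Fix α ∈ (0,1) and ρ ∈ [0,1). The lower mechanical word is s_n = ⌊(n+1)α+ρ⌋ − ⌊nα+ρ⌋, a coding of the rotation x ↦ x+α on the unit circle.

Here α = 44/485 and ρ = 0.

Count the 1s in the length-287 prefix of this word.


#1s = Σ_{n=0}^{286} s_n = Σ_{n=0}^{286} (⌊(n+1)α+ρ⌋ − ⌊nα+ρ⌋)
the sum telescopes: every ⌊nα+ρ⌋ with 0 < n < 287 appears once with + and once with −, leaving ⌊287α+ρ⌋ − ⌊0·α+ρ⌋
287α + ρ = (287·44) / 485 = 12628/485
ρ = 0/485
⌊12628/485⌋ = 26,  ⌊0/485⌋ = 0
#1s = 26 − 0 = 26

26


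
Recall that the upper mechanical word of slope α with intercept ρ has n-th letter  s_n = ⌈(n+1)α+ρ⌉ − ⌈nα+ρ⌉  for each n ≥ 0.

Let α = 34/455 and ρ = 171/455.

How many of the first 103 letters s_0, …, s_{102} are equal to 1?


8

#1s = Σ_{n=0}^{102} s_n = Σ_{n=0}^{102} (⌈(n+1)α+ρ⌉ − ⌈nα+ρ⌉)
the sum telescopes: every ⌈nα+ρ⌉ with 0 < n < 103 appears once with + and once with −, leaving ⌈103α+ρ⌉ − ⌈0·α+ρ⌉
103α + ρ = (103·34 + 171) / 455 = 3673/455
ρ = 171/455
⌈3673/455⌉ = 9,  ⌈171/455⌉ = 1
#1s = 9 − 1 = 8


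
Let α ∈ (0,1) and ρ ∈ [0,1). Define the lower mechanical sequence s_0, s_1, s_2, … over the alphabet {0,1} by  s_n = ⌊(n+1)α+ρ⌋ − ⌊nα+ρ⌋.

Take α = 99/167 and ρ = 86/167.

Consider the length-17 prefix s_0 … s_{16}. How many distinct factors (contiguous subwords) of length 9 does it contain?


5

t_n = ⌊(n·99+86)/167⌋ for n = 0 … 17:
  n=0…9: ⌊86/167⌋=0 ⌊185/167⌋=1 ⌊284/167⌋=1 ⌊383/167⌋=2 ⌊482/167⌋=2 ⌊581/167⌋=3 ⌊680/167⌋=4 ⌊779/167⌋=4 ⌊878/167⌋=5 ⌊977/167⌋=5
  n=10…17: ⌊1076/167⌋=6 ⌊1175/167⌋=7 ⌊1274/167⌋=7 ⌊1373/167⌋=8 ⌊1472/167⌋=8 ⌊1571/167⌋=9 ⌊1670/167⌋=10 ⌊1769/167⌋=10
s_n = t_(n+1) − t_n for n = 0 … 16 gives
prefix = 10101101011010110
slide a length-9 window over [0..8] … [8..16] (9 windows); first occurrence of each distinct factor:
  [  0..  8] 101011010
  [  1..  9] 010110101
  [  2.. 10] 101101011
  [  3.. 11] 011010110
  [  4.. 12] 110101101
  (the other 4 windows repeat one of these)
distinct factors: {010110101, 011010110, 101011010, 101101011, 110101101}
count = 5  (Sturmian bound for length 9 is 10)


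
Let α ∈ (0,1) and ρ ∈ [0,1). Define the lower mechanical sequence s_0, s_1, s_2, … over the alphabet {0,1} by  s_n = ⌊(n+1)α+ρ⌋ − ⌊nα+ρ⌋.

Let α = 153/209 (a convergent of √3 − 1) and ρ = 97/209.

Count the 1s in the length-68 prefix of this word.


50

#1s = Σ_{n=0}^{67} s_n = Σ_{n=0}^{67} (⌊(n+1)α+ρ⌋ − ⌊nα+ρ⌋)
the sum telescopes: every ⌊nα+ρ⌋ with 0 < n < 68 appears once with + and once with −, leaving ⌊68α+ρ⌋ − ⌊0·α+ρ⌋
68α + ρ = (68·153 + 97) / 209 = 10501/209
ρ = 97/209
⌊10501/209⌋ = 50,  ⌊97/209⌋ = 0
#1s = 50 − 0 = 50


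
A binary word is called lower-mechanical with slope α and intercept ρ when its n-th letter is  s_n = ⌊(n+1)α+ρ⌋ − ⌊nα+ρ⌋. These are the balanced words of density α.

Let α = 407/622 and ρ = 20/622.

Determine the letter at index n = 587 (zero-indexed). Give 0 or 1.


(n+1)α + ρ = (588·407 + 20) / 622 = 239336/622
nα + ρ     = (587·407 + 20) / 622 = 238929/622
⌊239336/622⌋ = 384,  ⌊238929/622⌋ = 384
s_{587} = 384 − 384 = 0

0


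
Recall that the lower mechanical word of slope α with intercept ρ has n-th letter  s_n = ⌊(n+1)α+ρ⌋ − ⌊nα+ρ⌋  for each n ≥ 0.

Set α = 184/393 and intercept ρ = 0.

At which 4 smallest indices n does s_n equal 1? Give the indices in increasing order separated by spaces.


2 4 6 8

n=0: ⌊184/393⌋−⌊0/393⌋ = 0−0 = 0
n=1: ⌊368/393⌋−⌊184/393⌋ = 0−0 = 0
n=2: ⌊552/393⌋−⌊368/393⌋ = 1−0 = 1  ← one
n=3: ⌊736/393⌋−⌊552/393⌋ = 1−1 = 0
n=4: ⌊920/393⌋−⌊736/393⌋ = 2−1 = 1  ← one
n=5: ⌊1104/393⌋−⌊920/393⌋ = 2−2 = 0
n=6: ⌊1288/393⌋−⌊1104/393⌋ = 3−2 = 1  ← one
n=7: ⌊1472/393⌋−⌊1288/393⌋ = 3−3 = 0
n=8: ⌊1656/393⌋−⌊1472/393⌋ = 4−3 = 1  ← one
positions of the first 4 ones: 2 4 6 8


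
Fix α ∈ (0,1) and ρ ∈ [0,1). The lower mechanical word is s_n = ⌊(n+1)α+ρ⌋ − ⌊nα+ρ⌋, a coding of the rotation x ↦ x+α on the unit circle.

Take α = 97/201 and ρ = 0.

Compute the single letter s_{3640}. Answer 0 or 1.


1

(n+1)α + ρ = (3641·97) / 201 = 353177/201
nα + ρ     = (3640·97) / 201 = 353080/201
⌊353177/201⌋ = 1757,  ⌊353080/201⌋ = 1756
s_{3640} = 1757 − 1756 = 1


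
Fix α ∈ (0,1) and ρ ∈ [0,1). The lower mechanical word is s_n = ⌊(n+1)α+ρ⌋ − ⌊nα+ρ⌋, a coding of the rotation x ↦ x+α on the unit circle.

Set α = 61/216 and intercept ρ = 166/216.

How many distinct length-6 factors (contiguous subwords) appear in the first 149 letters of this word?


7

t_n = ⌊(n·61+166)/216⌋ for n = 0 … 149:
  n=0…9: ⌊166/216⌋=0 ⌊227/216⌋=1 ⌊288/216⌋=1 ⌊349/216⌋=1 ⌊410/216⌋=1 ⌊471/216⌋=2 ⌊532/216⌋=2 ⌊593/216⌋=2 ⌊654/216⌋=3 ⌊715/216⌋=3
  n=10…19: ⌊776/216⌋=3 ⌊837/216⌋=3 ⌊898/216⌋=4 ⌊959/216⌋=4 ⌊1020/216⌋=4 ⌊1081/216⌋=5 ⌊1142/216⌋=5 ⌊1203/216⌋=5 ⌊1264/216⌋=5 ⌊1325/216⌋=6
  n=20…29: ⌊1386/216⌋=6 ⌊1447/216⌋=6 ⌊1508/216⌋=6 ⌊1569/216⌋=7 ⌊1630/216⌋=7 ⌊1691/216⌋=7 ⌊1752/216⌋=8 ⌊1813/216⌋=8 ⌊1874/216⌋=8 ⌊1935/216⌋=8
  n=30…39: ⌊1996/216⌋=9 ⌊2057/216⌋=9 ⌊2118/216⌋=9 ⌊2179/216⌋=10 ⌊2240/216⌋=10 ⌊2301/216⌋=10 ⌊2362/216⌋=10 ⌊2423/216⌋=11 ⌊2484/216⌋=11 ⌊2545/216⌋=11
  n=40…49: ⌊2606/216⌋=12 ⌊2667/216⌋=12 ⌊2728/216⌋=12 ⌊2789/216⌋=12 ⌊2850/216⌋=13 ⌊2911/216⌋=13 ⌊2972/216⌋=13 ⌊3033/216⌋=14 ⌊3094/216⌋=14 ⌊3155/216⌋=14
  n=50…59: ⌊3216/216⌋=14 ⌊3277/216⌋=15 ⌊3338/216⌋=15 ⌊3399/216⌋=15 ⌊3460/216⌋=16 ⌊3521/216⌋=16 ⌊3582/216⌋=16 ⌊3643/216⌋=16 ⌊3704/216⌋=17 ⌊3765/216⌋=17
  n=60…69: ⌊3826/216⌋=17 ⌊3887/216⌋=17 ⌊3948/216⌋=18 ⌊4009/216⌋=18 ⌊4070/216⌋=18 ⌊4131/216⌋=19 ⌊4192/216⌋=19 ⌊4253/216⌋=19 ⌊4314/216⌋=19 ⌊4375/216⌋=20
  n=70…79: ⌊4436/216⌋=20 ⌊4497/216⌋=20 ⌊4558/216⌋=21 ⌊4619/216⌋=21 ⌊4680/216⌋=21 ⌊4741/216⌋=21 ⌊4802/216⌋=22 ⌊4863/216⌋=22 ⌊4924/216⌋=22 ⌊4985/216⌋=23
  n=80…89: ⌊5046/216⌋=23 ⌊5107/216⌋=23 ⌊5168/216⌋=23 ⌊5229/216⌋=24 ⌊5290/216⌋=24 ⌊5351/216⌋=24 ⌊5412/216⌋=25 ⌊5473/216⌋=25 ⌊5534/216⌋=25 ⌊5595/216⌋=25
  n=90…99: ⌊5656/216⌋=26 ⌊5717/216⌋=26 ⌊5778/216⌋=26 ⌊5839/216⌋=27 ⌊5900/216⌋=27 ⌊5961/216⌋=27 ⌊6022/216⌋=27 ⌊6083/216⌋=28 ⌊6144/216⌋=28 ⌊6205/216⌋=28
  n=100…109: ⌊6266/216⌋=29 ⌊6327/216⌋=29 ⌊6388/216⌋=29 ⌊6449/216⌋=29 ⌊6510/216⌋=30 ⌊6571/216⌋=30 ⌊6632/216⌋=30 ⌊6693/216⌋=30 ⌊6754/216⌋=31 ⌊6815/216⌋=31
  n=110…119: ⌊6876/216⌋=31 ⌊6937/216⌋=32 ⌊6998/216⌋=32 ⌊7059/216⌋=32 ⌊7120/216⌋=32 ⌊7181/216⌋=33 ⌊7242/216⌋=33 ⌊7303/216⌋=33 ⌊7364/216⌋=34 ⌊7425/216⌋=34
  n=120…129: ⌊7486/216⌋=34 ⌊7547/216⌋=34 ⌊7608/216⌋=35 ⌊7669/216⌋=35 ⌊7730/216⌋=35 ⌊7791/216⌋=36 ⌊7852/216⌋=36 ⌊7913/216⌋=36 ⌊7974/216⌋=36 ⌊8035/216⌋=37
  n=130…139: ⌊8096/216⌋=37 ⌊8157/216⌋=37 ⌊8218/216⌋=38 ⌊8279/216⌋=38 ⌊8340/216⌋=38 ⌊8401/216⌋=38 ⌊8462/216⌋=39 ⌊8523/216⌋=39 ⌊8584/216⌋=39 ⌊8645/216⌋=40
  n=140…149: ⌊8706/216⌋=40 ⌊8767/216⌋=40 ⌊8828/216⌋=40 ⌊8889/216⌋=41 ⌊8950/216⌋=41 ⌊9011/216⌋=41 ⌊9072/216⌋=42 ⌊9133/216⌋=42 ⌊9194/216⌋=42 ⌊9255/216⌋=42
s_n = t_(n+1) − t_n for n = 0 … 148 gives
prefix = 10001001000100100010001001000100100010010001001000100100010001001000100100010010001001000100100010010001000100100010010001001000100100010010001001000
slide a length-6 window over [0..5] … [143..148] (144 windows); first occurrence of each distinct factor:
  [  0..  5] 100010
  [  1..  6] 000100
  [  2..  7] 001001
  [  3..  8] 010010
  [  4..  9] 100100
  [  5.. 10] 001000
  [  6.. 11] 010001
  (the other 137 windows repeat one of these)
distinct factors: {000100, 001000, 001001, 010001, 010010, 100010, 100100}
count = 7  (Sturmian bound for length 6 is 7)
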